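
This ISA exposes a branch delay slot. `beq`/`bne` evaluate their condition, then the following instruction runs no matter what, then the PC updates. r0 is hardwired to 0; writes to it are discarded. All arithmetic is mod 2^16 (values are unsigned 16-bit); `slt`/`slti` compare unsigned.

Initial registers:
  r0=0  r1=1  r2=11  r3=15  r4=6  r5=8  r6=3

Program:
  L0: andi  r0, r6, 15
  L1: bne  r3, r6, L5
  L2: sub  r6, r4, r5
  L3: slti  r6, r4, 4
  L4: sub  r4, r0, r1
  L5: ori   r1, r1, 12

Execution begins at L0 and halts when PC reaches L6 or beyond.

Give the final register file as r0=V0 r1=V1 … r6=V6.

r0=0 r1=13 r2=11 r3=15 r4=6 r5=8 r6=65534

#0 andi  r0, r6, 15 ; 0/1/11/15/6/8/3
#1 bne  r3, r6, L5 ; 0/1/11/15/6/8/3 ; →target
#2 sub  r6, r4, r5 ; 0/1/11/15/6/8/65534
#5 ori   r1, r1, 12 ; 0/13/11/15/6/8/65534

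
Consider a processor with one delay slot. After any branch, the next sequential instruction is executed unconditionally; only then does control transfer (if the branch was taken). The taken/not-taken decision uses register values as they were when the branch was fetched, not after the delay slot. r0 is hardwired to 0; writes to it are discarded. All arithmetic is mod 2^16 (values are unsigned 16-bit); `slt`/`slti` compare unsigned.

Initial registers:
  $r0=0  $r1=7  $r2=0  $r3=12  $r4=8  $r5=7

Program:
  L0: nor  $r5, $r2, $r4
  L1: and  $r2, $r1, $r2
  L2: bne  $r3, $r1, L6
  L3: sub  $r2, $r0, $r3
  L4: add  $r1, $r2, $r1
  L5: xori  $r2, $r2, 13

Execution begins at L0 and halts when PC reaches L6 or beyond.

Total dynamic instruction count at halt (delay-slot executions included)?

4

  step pc=0: nor  $r5, $r2, $r4  regs=(0,7,0,12,8,65527)
  step pc=1: and  $r2, $r1, $r2  regs=(0,7,0,12,8,65527)
  step pc=2: bne  $r3, $r1, L6  cond=T  regs=(0,7,0,12,8,65527)
  step pc=3: sub  $r2, $r0, $r3  regs=(0,7,65524,12,8,65527)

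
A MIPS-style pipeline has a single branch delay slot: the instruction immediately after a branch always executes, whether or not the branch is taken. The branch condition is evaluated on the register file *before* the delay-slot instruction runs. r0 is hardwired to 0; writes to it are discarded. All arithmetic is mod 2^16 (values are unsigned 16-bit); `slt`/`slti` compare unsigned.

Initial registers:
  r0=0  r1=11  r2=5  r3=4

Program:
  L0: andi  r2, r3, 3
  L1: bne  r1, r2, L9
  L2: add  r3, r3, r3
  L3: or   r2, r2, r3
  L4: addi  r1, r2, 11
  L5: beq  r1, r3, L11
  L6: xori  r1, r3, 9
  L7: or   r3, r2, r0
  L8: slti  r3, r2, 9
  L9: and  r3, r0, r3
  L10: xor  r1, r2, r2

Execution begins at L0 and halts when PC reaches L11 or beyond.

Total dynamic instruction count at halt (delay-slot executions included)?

#0 andi  r2, r3, 3 ; 0/11/0/4
#1 bne  r1, r2, L9 ; 0/11/0/4 ; →target
#2 add  r3, r3, r3 ; 0/11/0/8
#9 and  r3, r0, r3 ; 0/11/0/0
#10 xor  r1, r2, r2 ; 0/0/0/0

5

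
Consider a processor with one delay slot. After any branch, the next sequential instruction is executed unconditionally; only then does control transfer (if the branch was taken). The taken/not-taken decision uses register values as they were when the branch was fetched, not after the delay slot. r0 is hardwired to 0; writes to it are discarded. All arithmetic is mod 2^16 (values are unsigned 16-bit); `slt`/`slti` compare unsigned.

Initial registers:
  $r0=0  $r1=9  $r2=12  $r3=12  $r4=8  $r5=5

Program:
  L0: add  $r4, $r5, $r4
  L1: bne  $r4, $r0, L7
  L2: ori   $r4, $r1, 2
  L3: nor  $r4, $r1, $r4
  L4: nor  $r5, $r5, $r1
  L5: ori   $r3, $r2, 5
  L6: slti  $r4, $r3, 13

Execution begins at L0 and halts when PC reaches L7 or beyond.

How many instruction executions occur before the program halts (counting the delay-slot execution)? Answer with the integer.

3

[0] add  $r4, $r5, $r4  →  {$r0:0, $r1:9, $r2:12, $r3:12, $r4:13, $r5:5}
[1] bne  $r4, $r0, L7  →  {$r0:0, $r1:9, $r2:12, $r3:12, $r4:13, $r5:5}  ⟨branch taken⟩
[2] ori   $r4, $r1, 2  →  {$r0:0, $r1:9, $r2:12, $r3:12, $r4:11, $r5:5}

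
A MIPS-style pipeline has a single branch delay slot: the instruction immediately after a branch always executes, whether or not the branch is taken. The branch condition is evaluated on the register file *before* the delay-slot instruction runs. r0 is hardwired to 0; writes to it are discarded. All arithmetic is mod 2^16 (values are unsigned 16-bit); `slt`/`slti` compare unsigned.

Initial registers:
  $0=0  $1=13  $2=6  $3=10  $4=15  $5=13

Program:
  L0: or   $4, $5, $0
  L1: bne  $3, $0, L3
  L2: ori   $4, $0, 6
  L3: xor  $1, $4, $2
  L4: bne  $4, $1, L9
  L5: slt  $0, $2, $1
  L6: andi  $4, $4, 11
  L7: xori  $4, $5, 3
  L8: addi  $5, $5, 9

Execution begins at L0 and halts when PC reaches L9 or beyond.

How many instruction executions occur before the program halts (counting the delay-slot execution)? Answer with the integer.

6

#0 or   $4, $5, $0 ; 0/13/6/10/13/13
#1 bne  $3, $0, L3 ; 0/13/6/10/13/13 ; →target
#2 ori   $4, $0, 6 ; 0/13/6/10/6/13
#3 xor  $1, $4, $2 ; 0/0/6/10/6/13
#4 bne  $4, $1, L9 ; 0/0/6/10/6/13 ; →target
#5 slt  $0, $2, $1 ; 0/0/6/10/6/13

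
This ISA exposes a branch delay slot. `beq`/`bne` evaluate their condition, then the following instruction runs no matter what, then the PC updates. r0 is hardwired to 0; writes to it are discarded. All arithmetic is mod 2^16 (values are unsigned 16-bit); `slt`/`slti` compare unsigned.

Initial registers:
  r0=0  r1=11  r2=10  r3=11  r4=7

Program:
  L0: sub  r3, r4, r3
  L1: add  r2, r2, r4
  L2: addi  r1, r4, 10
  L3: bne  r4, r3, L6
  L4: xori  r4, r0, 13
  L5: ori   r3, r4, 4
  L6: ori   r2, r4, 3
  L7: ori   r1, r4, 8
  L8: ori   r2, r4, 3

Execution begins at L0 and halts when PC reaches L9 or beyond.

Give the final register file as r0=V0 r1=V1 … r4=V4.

  step pc=0: sub  r3, r4, r3  regs=(0,11,10,65532,7)
  step pc=1: add  r2, r2, r4  regs=(0,11,17,65532,7)
  step pc=2: addi  r1, r4, 10  regs=(0,17,17,65532,7)
  step pc=3: bne  r4, r3, L6  cond=T  regs=(0,17,17,65532,7)
  step pc=4: xori  r4, r0, 13  regs=(0,17,17,65532,13)
  step pc=6: ori   r2, r4, 3  regs=(0,17,15,65532,13)
  step pc=7: ori   r1, r4, 8  regs=(0,13,15,65532,13)
  step pc=8: ori   r2, r4, 3  regs=(0,13,15,65532,13)

r0=0 r1=13 r2=15 r3=65532 r4=13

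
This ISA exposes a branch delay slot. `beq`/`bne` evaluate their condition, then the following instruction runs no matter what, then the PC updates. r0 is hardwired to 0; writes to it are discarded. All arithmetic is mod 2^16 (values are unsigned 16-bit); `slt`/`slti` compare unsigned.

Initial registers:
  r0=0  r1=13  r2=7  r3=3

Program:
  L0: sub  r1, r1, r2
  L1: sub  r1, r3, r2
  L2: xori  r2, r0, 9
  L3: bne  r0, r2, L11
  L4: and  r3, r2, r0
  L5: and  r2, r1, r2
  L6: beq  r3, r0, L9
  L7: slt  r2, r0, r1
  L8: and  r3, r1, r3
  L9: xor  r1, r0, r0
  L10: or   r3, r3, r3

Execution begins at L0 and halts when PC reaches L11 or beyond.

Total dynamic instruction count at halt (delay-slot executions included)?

#0 sub  r1, r1, r2 ; 0/6/7/3
#1 sub  r1, r3, r2 ; 0/65532/7/3
#2 xori  r2, r0, 9 ; 0/65532/9/3
#3 bne  r0, r2, L11 ; 0/65532/9/3 ; →target
#4 and  r3, r2, r0 ; 0/65532/9/0

5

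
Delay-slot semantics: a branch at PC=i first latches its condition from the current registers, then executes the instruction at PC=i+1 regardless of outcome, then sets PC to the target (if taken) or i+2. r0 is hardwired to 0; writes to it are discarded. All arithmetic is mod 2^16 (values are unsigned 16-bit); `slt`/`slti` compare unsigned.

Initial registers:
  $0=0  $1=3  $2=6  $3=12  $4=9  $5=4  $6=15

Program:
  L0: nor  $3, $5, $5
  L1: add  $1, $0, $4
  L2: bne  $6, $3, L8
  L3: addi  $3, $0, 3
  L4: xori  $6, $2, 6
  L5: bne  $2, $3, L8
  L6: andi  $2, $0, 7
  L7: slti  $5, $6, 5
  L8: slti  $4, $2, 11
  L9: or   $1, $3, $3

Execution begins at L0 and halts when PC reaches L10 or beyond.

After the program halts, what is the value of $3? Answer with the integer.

  step pc=0: nor  $3, $5, $5  regs=(0,3,6,65531,9,4,15)
  step pc=1: add  $1, $0, $4  regs=(0,9,6,65531,9,4,15)
  step pc=2: bne  $6, $3, L8  cond=T  regs=(0,9,6,65531,9,4,15)
  step pc=3: addi  $3, $0, 3  regs=(0,9,6,3,9,4,15)
  step pc=8: slti  $4, $2, 11  regs=(0,9,6,3,1,4,15)
  step pc=9: or   $1, $3, $3  regs=(0,3,6,3,1,4,15)

3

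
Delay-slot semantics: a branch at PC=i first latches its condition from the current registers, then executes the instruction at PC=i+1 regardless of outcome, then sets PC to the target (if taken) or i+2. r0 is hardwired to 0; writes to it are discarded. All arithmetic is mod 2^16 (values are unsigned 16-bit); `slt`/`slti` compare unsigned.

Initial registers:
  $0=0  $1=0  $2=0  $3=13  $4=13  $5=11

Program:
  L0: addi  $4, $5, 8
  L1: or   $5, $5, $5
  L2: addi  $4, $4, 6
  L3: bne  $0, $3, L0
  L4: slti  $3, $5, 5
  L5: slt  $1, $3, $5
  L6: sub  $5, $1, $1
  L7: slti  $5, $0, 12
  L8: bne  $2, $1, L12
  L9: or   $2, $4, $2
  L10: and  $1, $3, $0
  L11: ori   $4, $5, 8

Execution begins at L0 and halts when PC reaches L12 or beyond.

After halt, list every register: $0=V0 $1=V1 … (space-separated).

$0=0 $1=1 $2=25 $3=0 $4=25 $5=1

#0 addi  $4, $5, 8 ; 0/0/0/13/19/11
#1 or   $5, $5, $5 ; 0/0/0/13/19/11
#2 addi  $4, $4, 6 ; 0/0/0/13/25/11
#3 bne  $0, $3, L0 ; 0/0/0/13/25/11 ; →target
#4 slti  $3, $5, 5 ; 0/0/0/0/25/11
#0 addi  $4, $5, 8 ; 0/0/0/0/19/11
#1 or   $5, $5, $5 ; 0/0/0/0/19/11
#2 addi  $4, $4, 6 ; 0/0/0/0/25/11
#3 bne  $0, $3, L0 ; 0/0/0/0/25/11 ; →fallthru
#4 slti  $3, $5, 5 ; 0/0/0/0/25/11
#5 slt  $1, $3, $5 ; 0/1/0/0/25/11
#6 sub  $5, $1, $1 ; 0/1/0/0/25/0
#7 slti  $5, $0, 12 ; 0/1/0/0/25/1
#8 bne  $2, $1, L12 ; 0/1/0/0/25/1 ; →target
#9 or   $2, $4, $2 ; 0/1/25/0/25/1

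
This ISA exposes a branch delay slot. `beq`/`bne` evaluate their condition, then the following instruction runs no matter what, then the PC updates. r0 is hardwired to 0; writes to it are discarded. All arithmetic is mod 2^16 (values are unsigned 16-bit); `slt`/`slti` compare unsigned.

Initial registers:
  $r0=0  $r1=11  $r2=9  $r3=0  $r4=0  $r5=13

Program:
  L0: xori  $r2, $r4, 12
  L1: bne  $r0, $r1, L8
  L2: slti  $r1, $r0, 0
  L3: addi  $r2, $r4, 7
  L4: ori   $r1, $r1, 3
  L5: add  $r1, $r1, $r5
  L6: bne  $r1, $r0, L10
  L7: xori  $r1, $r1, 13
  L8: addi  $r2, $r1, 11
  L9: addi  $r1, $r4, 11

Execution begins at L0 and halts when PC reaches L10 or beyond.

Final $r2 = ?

PC=0  xori  $r2, $r4, 12     | $r0=0 $r1=11 $r2=12 $r3=0 $r4=0 $r5=13
PC=1  bne  $r0, $r1, L8      | $r0=0 $r1=11 $r2=12 $r3=0 $r4=0 $r5=13  [TAKEN]
PC=2  slti  $r1, $r0, 0      | $r0=0 $r1=0 $r2=12 $r3=0 $r4=0 $r5=13
PC=8  addi  $r2, $r1, 11     | $r0=0 $r1=0 $r2=11 $r3=0 $r4=0 $r5=13
PC=9  addi  $r1, $r4, 11     | $r0=0 $r1=11 $r2=11 $r3=0 $r4=0 $r5=13

11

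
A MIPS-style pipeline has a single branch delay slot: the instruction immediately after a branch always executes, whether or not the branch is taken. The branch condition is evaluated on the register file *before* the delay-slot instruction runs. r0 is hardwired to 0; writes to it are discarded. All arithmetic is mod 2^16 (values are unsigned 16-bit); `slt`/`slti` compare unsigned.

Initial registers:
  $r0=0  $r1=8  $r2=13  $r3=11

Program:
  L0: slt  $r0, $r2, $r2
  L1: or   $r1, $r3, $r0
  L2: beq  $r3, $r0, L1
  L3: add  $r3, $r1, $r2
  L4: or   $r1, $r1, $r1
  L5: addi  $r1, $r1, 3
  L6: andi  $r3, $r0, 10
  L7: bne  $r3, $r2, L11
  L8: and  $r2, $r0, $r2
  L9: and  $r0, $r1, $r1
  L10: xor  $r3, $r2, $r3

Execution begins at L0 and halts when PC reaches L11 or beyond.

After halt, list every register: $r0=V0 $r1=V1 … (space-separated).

$r0=0 $r1=14 $r2=0 $r3=0

#0 slt  $r0, $r2, $r2 ; 0/8/13/11
#1 or   $r1, $r3, $r0 ; 0/11/13/11
#2 beq  $r3, $r0, L1 ; 0/11/13/11 ; →fallthru
#3 add  $r3, $r1, $r2 ; 0/11/13/24
#4 or   $r1, $r1, $r1 ; 0/11/13/24
#5 addi  $r1, $r1, 3 ; 0/14/13/24
#6 andi  $r3, $r0, 10 ; 0/14/13/0
#7 bne  $r3, $r2, L11 ; 0/14/13/0 ; →target
#8 and  $r2, $r0, $r2 ; 0/14/0/0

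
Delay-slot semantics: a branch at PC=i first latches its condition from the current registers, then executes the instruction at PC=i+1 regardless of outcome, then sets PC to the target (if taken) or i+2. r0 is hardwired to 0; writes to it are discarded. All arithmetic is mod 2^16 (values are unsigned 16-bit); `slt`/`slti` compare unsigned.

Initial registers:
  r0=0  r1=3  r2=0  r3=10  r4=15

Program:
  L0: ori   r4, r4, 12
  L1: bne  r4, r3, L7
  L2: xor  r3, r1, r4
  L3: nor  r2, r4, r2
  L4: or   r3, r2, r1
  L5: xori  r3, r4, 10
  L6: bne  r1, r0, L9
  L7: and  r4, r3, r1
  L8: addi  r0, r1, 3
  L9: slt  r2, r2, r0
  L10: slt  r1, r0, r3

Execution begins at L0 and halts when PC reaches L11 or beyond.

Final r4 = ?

0

  step pc=0: ori   r4, r4, 12  regs=(0,3,0,10,15)
  step pc=1: bne  r4, r3, L7  cond=T  regs=(0,3,0,10,15)
  step pc=2: xor  r3, r1, r4  regs=(0,3,0,12,15)
  step pc=7: and  r4, r3, r1  regs=(0,3,0,12,0)
  step pc=8: addi  r0, r1, 3  regs=(0,3,0,12,0)
  step pc=9: slt  r2, r2, r0  regs=(0,3,0,12,0)
  step pc=10: slt  r1, r0, r3  regs=(0,1,0,12,0)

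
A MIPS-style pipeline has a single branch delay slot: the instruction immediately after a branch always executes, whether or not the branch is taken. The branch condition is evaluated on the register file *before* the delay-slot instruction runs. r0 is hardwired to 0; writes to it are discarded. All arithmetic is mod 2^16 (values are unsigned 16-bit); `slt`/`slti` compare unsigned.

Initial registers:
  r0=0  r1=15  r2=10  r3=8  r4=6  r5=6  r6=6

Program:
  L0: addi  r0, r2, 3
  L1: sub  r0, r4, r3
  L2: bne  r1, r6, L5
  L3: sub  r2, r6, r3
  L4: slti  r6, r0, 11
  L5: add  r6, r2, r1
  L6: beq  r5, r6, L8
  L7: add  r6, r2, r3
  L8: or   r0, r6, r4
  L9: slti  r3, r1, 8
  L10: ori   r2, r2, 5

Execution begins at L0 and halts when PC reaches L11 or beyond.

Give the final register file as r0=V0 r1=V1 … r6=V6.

PC=0  addi  r0, r2, 3        | r0=0 r1=15 r2=10 r3=8 r4=6 r5=6 r6=6
PC=1  sub  r0, r4, r3        | r0=0 r1=15 r2=10 r3=8 r4=6 r5=6 r6=6
PC=2  bne  r1, r6, L5        | r0=0 r1=15 r2=10 r3=8 r4=6 r5=6 r6=6  [TAKEN]
PC=3  sub  r2, r6, r3        | r0=0 r1=15 r2=65534 r3=8 r4=6 r5=6 r6=6
PC=5  add  r6, r2, r1        | r0=0 r1=15 r2=65534 r3=8 r4=6 r5=6 r6=13
PC=6  beq  r5, r6, L8        | r0=0 r1=15 r2=65534 r3=8 r4=6 r5=6 r6=13  [not taken]
PC=7  add  r6, r2, r3        | r0=0 r1=15 r2=65534 r3=8 r4=6 r5=6 r6=6
PC=8  or   r0, r6, r4        | r0=0 r1=15 r2=65534 r3=8 r4=6 r5=6 r6=6
PC=9  slti  r3, r1, 8        | r0=0 r1=15 r2=65534 r3=0 r4=6 r5=6 r6=6
PC=10 ori   r2, r2, 5        | r0=0 r1=15 r2=65535 r3=0 r4=6 r5=6 r6=6

r0=0 r1=15 r2=65535 r3=0 r4=6 r5=6 r6=6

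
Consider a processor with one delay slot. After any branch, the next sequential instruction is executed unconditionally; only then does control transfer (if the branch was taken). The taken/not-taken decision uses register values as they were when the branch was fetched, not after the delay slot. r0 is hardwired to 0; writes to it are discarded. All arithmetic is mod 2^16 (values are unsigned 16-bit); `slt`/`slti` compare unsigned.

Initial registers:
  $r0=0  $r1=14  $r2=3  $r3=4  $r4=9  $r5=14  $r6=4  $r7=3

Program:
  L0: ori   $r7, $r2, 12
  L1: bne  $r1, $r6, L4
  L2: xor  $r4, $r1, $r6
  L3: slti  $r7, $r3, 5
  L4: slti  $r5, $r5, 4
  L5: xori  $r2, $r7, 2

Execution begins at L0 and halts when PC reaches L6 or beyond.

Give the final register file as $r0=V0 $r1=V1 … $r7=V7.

$r0=0 $r1=14 $r2=13 $r3=4 $r4=10 $r5=0 $r6=4 $r7=15

[0] ori   $r7, $r2, 12  →  {$r0:0, $r1:14, $r2:3, $r3:4, $r4:9, $r5:14, $r6:4, $r7:15}
[1] bne  $r1, $r6, L4  →  {$r0:0, $r1:14, $r2:3, $r3:4, $r4:9, $r5:14, $r6:4, $r7:15}  ⟨branch taken⟩
[2] xor  $r4, $r1, $r6  →  {$r0:0, $r1:14, $r2:3, $r3:4, $r4:10, $r5:14, $r6:4, $r7:15}
[4] slti  $r5, $r5, 4  →  {$r0:0, $r1:14, $r2:3, $r3:4, $r4:10, $r5:0, $r6:4, $r7:15}
[5] xori  $r2, $r7, 2  →  {$r0:0, $r1:14, $r2:13, $r3:4, $r4:10, $r5:0, $r6:4, $r7:15}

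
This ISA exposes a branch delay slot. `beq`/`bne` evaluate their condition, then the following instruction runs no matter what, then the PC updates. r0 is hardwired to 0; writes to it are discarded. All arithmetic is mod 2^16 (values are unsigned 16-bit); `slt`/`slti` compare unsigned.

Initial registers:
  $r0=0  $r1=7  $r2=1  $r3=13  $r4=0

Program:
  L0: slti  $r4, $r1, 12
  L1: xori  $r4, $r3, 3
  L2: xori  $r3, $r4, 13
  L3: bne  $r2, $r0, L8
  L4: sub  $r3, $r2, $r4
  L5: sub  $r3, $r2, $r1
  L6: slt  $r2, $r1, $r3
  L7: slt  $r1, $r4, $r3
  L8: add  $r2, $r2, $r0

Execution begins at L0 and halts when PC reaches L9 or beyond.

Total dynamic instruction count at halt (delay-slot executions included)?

6

[0] slti  $r4, $r1, 12  →  {$r0:0, $r1:7, $r2:1, $r3:13, $r4:1}
[1] xori  $r4, $r3, 3  →  {$r0:0, $r1:7, $r2:1, $r3:13, $r4:14}
[2] xori  $r3, $r4, 13  →  {$r0:0, $r1:7, $r2:1, $r3:3, $r4:14}
[3] bne  $r2, $r0, L8  →  {$r0:0, $r1:7, $r2:1, $r3:3, $r4:14}  ⟨branch taken⟩
[4] sub  $r3, $r2, $r4  →  {$r0:0, $r1:7, $r2:1, $r3:65523, $r4:14}
[8] add  $r2, $r2, $r0  →  {$r0:0, $r1:7, $r2:1, $r3:65523, $r4:14}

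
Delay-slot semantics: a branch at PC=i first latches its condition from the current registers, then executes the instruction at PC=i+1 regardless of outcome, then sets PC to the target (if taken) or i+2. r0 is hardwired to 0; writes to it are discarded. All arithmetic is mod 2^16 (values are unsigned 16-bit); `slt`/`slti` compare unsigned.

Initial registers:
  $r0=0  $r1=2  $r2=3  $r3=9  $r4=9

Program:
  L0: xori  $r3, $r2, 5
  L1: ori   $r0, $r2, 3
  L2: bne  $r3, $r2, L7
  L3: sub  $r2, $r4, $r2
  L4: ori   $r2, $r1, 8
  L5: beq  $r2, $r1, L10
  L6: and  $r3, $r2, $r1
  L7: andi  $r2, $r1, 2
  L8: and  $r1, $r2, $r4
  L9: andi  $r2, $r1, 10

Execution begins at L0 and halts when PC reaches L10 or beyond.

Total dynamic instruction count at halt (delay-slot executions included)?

7

  step pc=0: xori  $r3, $r2, 5  regs=(0,2,3,6,9)
  step pc=1: ori   $r0, $r2, 3  regs=(0,2,3,6,9)
  step pc=2: bne  $r3, $r2, L7  cond=T  regs=(0,2,3,6,9)
  step pc=3: sub  $r2, $r4, $r2  regs=(0,2,6,6,9)
  step pc=7: andi  $r2, $r1, 2  regs=(0,2,2,6,9)
  step pc=8: and  $r1, $r2, $r4  regs=(0,0,2,6,9)
  step pc=9: andi  $r2, $r1, 10  regs=(0,0,0,6,9)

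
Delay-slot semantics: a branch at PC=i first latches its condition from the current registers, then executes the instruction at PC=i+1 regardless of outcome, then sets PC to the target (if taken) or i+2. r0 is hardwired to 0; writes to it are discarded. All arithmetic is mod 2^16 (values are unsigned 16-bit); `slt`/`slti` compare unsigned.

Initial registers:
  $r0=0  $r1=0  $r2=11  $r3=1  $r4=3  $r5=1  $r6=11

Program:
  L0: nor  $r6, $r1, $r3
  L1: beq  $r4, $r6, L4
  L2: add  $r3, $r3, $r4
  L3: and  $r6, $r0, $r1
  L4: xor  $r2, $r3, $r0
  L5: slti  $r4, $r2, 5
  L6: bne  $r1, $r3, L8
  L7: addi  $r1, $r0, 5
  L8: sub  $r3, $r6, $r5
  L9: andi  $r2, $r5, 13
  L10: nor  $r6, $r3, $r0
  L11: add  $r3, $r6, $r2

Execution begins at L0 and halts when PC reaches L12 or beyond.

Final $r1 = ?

  step pc=0: nor  $r6, $r1, $r3  regs=(0,0,11,1,3,1,65534)
  step pc=1: beq  $r4, $r6, L4  cond=F  regs=(0,0,11,1,3,1,65534)
  step pc=2: add  $r3, $r3, $r4  regs=(0,0,11,4,3,1,65534)
  step pc=3: and  $r6, $r0, $r1  regs=(0,0,11,4,3,1,0)
  step pc=4: xor  $r2, $r3, $r0  regs=(0,0,4,4,3,1,0)
  step pc=5: slti  $r4, $r2, 5  regs=(0,0,4,4,1,1,0)
  step pc=6: bne  $r1, $r3, L8  cond=T  regs=(0,0,4,4,1,1,0)
  step pc=7: addi  $r1, $r0, 5  regs=(0,5,4,4,1,1,0)
  step pc=8: sub  $r3, $r6, $r5  regs=(0,5,4,65535,1,1,0)
  step pc=9: andi  $r2, $r5, 13  regs=(0,5,1,65535,1,1,0)
  step pc=10: nor  $r6, $r3, $r0  regs=(0,5,1,65535,1,1,0)
  step pc=11: add  $r3, $r6, $r2  regs=(0,5,1,1,1,1,0)

5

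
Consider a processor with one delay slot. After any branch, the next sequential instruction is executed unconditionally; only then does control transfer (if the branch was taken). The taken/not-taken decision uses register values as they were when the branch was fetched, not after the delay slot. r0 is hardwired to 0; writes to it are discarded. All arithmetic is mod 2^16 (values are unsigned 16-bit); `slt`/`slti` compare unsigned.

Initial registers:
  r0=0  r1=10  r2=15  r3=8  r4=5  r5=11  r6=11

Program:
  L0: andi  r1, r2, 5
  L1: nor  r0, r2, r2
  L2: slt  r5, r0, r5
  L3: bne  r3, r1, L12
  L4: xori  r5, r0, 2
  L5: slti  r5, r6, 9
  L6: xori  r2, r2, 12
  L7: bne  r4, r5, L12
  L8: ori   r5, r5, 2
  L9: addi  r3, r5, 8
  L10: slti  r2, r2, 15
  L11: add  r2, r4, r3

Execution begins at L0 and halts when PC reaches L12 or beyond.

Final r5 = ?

2

#0 andi  r1, r2, 5 ; 0/5/15/8/5/11/11
#1 nor  r0, r2, r2 ; 0/5/15/8/5/11/11
#2 slt  r5, r0, r5 ; 0/5/15/8/5/1/11
#3 bne  r3, r1, L12 ; 0/5/15/8/5/1/11 ; →target
#4 xori  r5, r0, 2 ; 0/5/15/8/5/2/11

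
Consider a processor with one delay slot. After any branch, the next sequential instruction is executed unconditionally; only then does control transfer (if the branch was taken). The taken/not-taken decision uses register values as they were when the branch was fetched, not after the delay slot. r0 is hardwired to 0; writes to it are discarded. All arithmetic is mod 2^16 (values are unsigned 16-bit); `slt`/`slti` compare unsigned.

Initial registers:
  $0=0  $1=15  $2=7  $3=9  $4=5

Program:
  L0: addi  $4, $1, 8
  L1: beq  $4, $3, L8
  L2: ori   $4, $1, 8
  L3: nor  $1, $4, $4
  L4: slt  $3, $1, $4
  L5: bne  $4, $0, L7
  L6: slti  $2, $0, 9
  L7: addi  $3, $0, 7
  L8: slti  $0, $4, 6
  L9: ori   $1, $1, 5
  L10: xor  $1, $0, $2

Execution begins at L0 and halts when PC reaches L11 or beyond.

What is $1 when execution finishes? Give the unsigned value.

1

[0] addi  $4, $1, 8  →  {$0:0, $1:15, $2:7, $3:9, $4:23}
[1] beq  $4, $3, L8  →  {$0:0, $1:15, $2:7, $3:9, $4:23}  ⟨branch fallthrough⟩
[2] ori   $4, $1, 8  →  {$0:0, $1:15, $2:7, $3:9, $4:15}
[3] nor  $1, $4, $4  →  {$0:0, $1:65520, $2:7, $3:9, $4:15}
[4] slt  $3, $1, $4  →  {$0:0, $1:65520, $2:7, $3:0, $4:15}
[5] bne  $4, $0, L7  →  {$0:0, $1:65520, $2:7, $3:0, $4:15}  ⟨branch taken⟩
[6] slti  $2, $0, 9  →  {$0:0, $1:65520, $2:1, $3:0, $4:15}
[7] addi  $3, $0, 7  →  {$0:0, $1:65520, $2:1, $3:7, $4:15}
[8] slti  $0, $4, 6  →  {$0:0, $1:65520, $2:1, $3:7, $4:15}
[9] ori   $1, $1, 5  →  {$0:0, $1:65525, $2:1, $3:7, $4:15}
[10] xor  $1, $0, $2  →  {$0:0, $1:1, $2:1, $3:7, $4:15}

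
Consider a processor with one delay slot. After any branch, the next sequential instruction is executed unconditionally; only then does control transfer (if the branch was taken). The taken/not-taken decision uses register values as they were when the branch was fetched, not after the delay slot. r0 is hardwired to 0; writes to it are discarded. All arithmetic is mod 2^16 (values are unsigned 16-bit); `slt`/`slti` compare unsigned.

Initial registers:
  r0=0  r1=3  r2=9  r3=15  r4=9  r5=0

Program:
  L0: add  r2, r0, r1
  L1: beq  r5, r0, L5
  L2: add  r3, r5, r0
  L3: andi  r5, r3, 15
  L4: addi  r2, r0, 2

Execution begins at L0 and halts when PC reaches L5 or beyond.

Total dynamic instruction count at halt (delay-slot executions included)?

3

#0 add  r2, r0, r1 ; 0/3/3/15/9/0
#1 beq  r5, r0, L5 ; 0/3/3/15/9/0 ; →target
#2 add  r3, r5, r0 ; 0/3/3/0/9/0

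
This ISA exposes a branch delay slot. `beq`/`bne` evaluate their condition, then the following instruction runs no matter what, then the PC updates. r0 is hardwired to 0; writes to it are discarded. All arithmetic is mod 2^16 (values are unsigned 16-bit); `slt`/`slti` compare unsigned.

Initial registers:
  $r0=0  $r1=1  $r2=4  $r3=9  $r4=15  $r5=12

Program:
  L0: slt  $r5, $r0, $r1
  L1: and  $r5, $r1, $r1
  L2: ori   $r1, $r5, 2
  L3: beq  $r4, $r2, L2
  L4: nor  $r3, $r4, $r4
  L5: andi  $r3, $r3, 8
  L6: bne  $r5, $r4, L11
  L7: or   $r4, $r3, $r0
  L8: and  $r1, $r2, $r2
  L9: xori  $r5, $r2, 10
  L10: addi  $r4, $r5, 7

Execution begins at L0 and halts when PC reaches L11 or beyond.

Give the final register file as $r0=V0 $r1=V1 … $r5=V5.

$r0=0 $r1=3 $r2=4 $r3=0 $r4=0 $r5=1

#0 slt  $r5, $r0, $r1 ; 0/1/4/9/15/1
#1 and  $r5, $r1, $r1 ; 0/1/4/9/15/1
#2 ori   $r1, $r5, 2 ; 0/3/4/9/15/1
#3 beq  $r4, $r2, L2 ; 0/3/4/9/15/1 ; →fallthru
#4 nor  $r3, $r4, $r4 ; 0/3/4/65520/15/1
#5 andi  $r3, $r3, 8 ; 0/3/4/0/15/1
#6 bne  $r5, $r4, L11 ; 0/3/4/0/15/1 ; →target
#7 or   $r4, $r3, $r0 ; 0/3/4/0/0/1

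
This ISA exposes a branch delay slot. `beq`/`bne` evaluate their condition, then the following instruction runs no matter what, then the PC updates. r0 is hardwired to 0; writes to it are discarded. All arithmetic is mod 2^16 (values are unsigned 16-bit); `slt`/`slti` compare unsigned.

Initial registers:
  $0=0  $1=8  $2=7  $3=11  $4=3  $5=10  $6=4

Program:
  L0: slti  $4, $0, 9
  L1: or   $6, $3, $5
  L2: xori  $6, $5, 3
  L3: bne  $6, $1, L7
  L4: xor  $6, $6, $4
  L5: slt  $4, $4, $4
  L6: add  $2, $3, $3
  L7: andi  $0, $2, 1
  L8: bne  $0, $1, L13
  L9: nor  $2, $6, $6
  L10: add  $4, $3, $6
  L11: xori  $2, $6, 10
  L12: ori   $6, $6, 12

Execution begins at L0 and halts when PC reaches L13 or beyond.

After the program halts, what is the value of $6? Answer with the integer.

PC=0  slti  $4, $0, 9        | $0=0 $1=8 $2=7 $3=11 $4=1 $5=10 $6=4
PC=1  or   $6, $3, $5        | $0=0 $1=8 $2=7 $3=11 $4=1 $5=10 $6=11
PC=2  xori  $6, $5, 3        | $0=0 $1=8 $2=7 $3=11 $4=1 $5=10 $6=9
PC=3  bne  $6, $1, L7        | $0=0 $1=8 $2=7 $3=11 $4=1 $5=10 $6=9  [TAKEN]
PC=4  xor  $6, $6, $4        | $0=0 $1=8 $2=7 $3=11 $4=1 $5=10 $6=8
PC=7  andi  $0, $2, 1        | $0=0 $1=8 $2=7 $3=11 $4=1 $5=10 $6=8
PC=8  bne  $0, $1, L13       | $0=0 $1=8 $2=7 $3=11 $4=1 $5=10 $6=8  [TAKEN]
PC=9  nor  $2, $6, $6        | $0=0 $1=8 $2=65527 $3=11 $4=1 $5=10 $6=8

8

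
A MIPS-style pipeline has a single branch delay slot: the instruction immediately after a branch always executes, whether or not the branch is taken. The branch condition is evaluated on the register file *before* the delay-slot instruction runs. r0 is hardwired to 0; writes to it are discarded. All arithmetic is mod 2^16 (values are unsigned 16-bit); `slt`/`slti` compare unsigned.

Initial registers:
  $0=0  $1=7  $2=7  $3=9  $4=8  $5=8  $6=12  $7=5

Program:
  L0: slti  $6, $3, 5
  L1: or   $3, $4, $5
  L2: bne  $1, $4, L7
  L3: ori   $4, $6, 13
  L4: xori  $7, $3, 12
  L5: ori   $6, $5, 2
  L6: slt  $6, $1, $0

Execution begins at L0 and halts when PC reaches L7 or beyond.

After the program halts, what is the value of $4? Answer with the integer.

13

PC=0  slti  $6, $3, 5        | $0=0 $1=7 $2=7 $3=9 $4=8 $5=8 $6=0 $7=5
PC=1  or   $3, $4, $5        | $0=0 $1=7 $2=7 $3=8 $4=8 $5=8 $6=0 $7=5
PC=2  bne  $1, $4, L7        | $0=0 $1=7 $2=7 $3=8 $4=8 $5=8 $6=0 $7=5  [TAKEN]
PC=3  ori   $4, $6, 13       | $0=0 $1=7 $2=7 $3=8 $4=13 $5=8 $6=0 $7=5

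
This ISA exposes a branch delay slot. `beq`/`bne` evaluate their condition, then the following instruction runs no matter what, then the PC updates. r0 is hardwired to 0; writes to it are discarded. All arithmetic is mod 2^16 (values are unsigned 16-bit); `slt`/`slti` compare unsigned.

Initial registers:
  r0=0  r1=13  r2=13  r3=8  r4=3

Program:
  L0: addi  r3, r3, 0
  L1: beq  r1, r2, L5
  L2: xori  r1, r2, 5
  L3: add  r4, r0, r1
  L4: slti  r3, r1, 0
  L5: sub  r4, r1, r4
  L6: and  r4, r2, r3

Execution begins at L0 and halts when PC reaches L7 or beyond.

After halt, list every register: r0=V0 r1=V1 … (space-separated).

r0=0 r1=8 r2=13 r3=8 r4=8

#0 addi  r3, r3, 0 ; 0/13/13/8/3
#1 beq  r1, r2, L5 ; 0/13/13/8/3 ; →target
#2 xori  r1, r2, 5 ; 0/8/13/8/3
#5 sub  r4, r1, r4 ; 0/8/13/8/5
#6 and  r4, r2, r3 ; 0/8/13/8/8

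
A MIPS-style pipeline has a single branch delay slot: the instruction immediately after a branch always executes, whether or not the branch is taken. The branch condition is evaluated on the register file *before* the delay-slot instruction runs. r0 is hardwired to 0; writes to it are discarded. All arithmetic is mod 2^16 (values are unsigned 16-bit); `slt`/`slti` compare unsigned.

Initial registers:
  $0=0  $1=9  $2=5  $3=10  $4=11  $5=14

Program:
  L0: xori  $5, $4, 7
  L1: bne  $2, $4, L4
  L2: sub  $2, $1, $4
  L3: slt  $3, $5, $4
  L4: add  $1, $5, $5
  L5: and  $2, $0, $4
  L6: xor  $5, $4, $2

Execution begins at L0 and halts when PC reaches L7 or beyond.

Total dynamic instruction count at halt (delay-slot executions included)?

6

  step pc=0: xori  $5, $4, 7  regs=(0,9,5,10,11,12)
  step pc=1: bne  $2, $4, L4  cond=T  regs=(0,9,5,10,11,12)
  step pc=2: sub  $2, $1, $4  regs=(0,9,65534,10,11,12)
  step pc=4: add  $1, $5, $5  regs=(0,24,65534,10,11,12)
  step pc=5: and  $2, $0, $4  regs=(0,24,0,10,11,12)
  step pc=6: xor  $5, $4, $2  regs=(0,24,0,10,11,11)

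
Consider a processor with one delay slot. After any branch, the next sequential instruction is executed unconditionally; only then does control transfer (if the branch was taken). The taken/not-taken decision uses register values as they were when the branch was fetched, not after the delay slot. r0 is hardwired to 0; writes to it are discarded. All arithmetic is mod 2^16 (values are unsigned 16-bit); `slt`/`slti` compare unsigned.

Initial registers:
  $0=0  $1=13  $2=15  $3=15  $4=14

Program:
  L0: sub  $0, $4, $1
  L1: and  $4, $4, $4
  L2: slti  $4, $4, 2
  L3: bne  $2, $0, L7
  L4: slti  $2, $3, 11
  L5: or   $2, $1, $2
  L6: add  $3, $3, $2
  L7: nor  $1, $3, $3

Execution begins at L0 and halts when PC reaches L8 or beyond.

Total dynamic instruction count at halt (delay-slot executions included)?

PC=0  sub  $0, $4, $1        | $0=0 $1=13 $2=15 $3=15 $4=14
PC=1  and  $4, $4, $4        | $0=0 $1=13 $2=15 $3=15 $4=14
PC=2  slti  $4, $4, 2        | $0=0 $1=13 $2=15 $3=15 $4=0
PC=3  bne  $2, $0, L7        | $0=0 $1=13 $2=15 $3=15 $4=0  [TAKEN]
PC=4  slti  $2, $3, 11       | $0=0 $1=13 $2=0 $3=15 $4=0
PC=7  nor  $1, $3, $3        | $0=0 $1=65520 $2=0 $3=15 $4=0

6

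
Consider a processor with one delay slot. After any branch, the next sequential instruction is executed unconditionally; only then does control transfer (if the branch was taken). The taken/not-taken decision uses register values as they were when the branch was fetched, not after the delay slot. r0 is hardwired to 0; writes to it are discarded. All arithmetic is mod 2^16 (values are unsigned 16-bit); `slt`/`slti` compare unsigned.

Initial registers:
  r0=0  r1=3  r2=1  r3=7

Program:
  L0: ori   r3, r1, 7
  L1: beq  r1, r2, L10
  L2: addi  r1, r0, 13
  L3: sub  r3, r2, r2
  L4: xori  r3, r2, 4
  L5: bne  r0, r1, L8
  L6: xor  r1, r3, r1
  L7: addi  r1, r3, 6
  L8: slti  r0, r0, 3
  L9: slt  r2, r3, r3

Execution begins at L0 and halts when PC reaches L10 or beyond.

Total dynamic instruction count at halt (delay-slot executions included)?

[0] ori   r3, r1, 7  →  {r0:0, r1:3, r2:1, r3:7}
[1] beq  r1, r2, L10  →  {r0:0, r1:3, r2:1, r3:7}  ⟨branch fallthrough⟩
[2] addi  r1, r0, 13  →  {r0:0, r1:13, r2:1, r3:7}
[3] sub  r3, r2, r2  →  {r0:0, r1:13, r2:1, r3:0}
[4] xori  r3, r2, 4  →  {r0:0, r1:13, r2:1, r3:5}
[5] bne  r0, r1, L8  →  {r0:0, r1:13, r2:1, r3:5}  ⟨branch taken⟩
[6] xor  r1, r3, r1  →  {r0:0, r1:8, r2:1, r3:5}
[8] slti  r0, r0, 3  →  {r0:0, r1:8, r2:1, r3:5}
[9] slt  r2, r3, r3  →  {r0:0, r1:8, r2:0, r3:5}

9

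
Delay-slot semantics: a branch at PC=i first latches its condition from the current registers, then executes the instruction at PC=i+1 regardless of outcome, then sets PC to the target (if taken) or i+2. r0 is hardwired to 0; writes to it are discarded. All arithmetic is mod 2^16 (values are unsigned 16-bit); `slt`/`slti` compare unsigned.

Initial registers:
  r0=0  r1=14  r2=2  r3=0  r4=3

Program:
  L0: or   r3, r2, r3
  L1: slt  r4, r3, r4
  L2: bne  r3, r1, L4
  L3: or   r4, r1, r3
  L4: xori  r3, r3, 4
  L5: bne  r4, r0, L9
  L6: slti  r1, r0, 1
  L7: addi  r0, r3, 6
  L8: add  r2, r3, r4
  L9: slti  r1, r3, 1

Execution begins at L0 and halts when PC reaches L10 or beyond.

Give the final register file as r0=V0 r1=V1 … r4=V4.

[0] or   r3, r2, r3  →  {r0:0, r1:14, r2:2, r3:2, r4:3}
[1] slt  r4, r3, r4  →  {r0:0, r1:14, r2:2, r3:2, r4:1}
[2] bne  r3, r1, L4  →  {r0:0, r1:14, r2:2, r3:2, r4:1}  ⟨branch taken⟩
[3] or   r4, r1, r3  →  {r0:0, r1:14, r2:2, r3:2, r4:14}
[4] xori  r3, r3, 4  →  {r0:0, r1:14, r2:2, r3:6, r4:14}
[5] bne  r4, r0, L9  →  {r0:0, r1:14, r2:2, r3:6, r4:14}  ⟨branch taken⟩
[6] slti  r1, r0, 1  →  {r0:0, r1:1, r2:2, r3:6, r4:14}
[9] slti  r1, r3, 1  →  {r0:0, r1:0, r2:2, r3:6, r4:14}

r0=0 r1=0 r2=2 r3=6 r4=14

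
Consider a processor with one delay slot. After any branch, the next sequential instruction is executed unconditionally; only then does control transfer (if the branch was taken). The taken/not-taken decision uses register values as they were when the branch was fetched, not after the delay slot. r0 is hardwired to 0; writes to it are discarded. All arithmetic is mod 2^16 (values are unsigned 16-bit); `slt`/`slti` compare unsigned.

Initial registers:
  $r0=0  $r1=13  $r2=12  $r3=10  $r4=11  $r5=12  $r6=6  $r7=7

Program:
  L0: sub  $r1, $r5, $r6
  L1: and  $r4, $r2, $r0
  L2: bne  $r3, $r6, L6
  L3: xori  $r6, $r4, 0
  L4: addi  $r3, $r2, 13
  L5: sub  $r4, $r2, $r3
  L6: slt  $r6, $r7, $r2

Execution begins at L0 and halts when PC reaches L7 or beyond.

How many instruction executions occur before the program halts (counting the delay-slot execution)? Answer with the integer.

5

PC=0  sub  $r1, $r5, $r6     | $r0=0 $r1=6 $r2=12 $r3=10 $r4=11 $r5=12 $r6=6 $r7=7
PC=1  and  $r4, $r2, $r0     | $r0=0 $r1=6 $r2=12 $r3=10 $r4=0 $r5=12 $r6=6 $r7=7
PC=2  bne  $r3, $r6, L6      | $r0=0 $r1=6 $r2=12 $r3=10 $r4=0 $r5=12 $r6=6 $r7=7  [TAKEN]
PC=3  xori  $r6, $r4, 0      | $r0=0 $r1=6 $r2=12 $r3=10 $r4=0 $r5=12 $r6=0 $r7=7
PC=6  slt  $r6, $r7, $r2     | $r0=0 $r1=6 $r2=12 $r3=10 $r4=0 $r5=12 $r6=1 $r7=7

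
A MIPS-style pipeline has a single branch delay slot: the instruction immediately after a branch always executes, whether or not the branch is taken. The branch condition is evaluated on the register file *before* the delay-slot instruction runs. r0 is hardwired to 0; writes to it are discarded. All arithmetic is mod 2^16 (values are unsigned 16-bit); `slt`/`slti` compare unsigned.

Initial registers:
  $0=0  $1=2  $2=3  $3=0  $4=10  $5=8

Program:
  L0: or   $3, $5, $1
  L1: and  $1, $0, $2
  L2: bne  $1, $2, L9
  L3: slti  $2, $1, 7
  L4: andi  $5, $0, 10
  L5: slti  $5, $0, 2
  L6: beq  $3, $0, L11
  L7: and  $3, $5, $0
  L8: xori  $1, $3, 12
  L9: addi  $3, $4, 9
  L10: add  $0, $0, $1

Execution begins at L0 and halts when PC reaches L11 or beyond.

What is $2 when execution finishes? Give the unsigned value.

1

[0] or   $3, $5, $1  →  {$0:0, $1:2, $2:3, $3:10, $4:10, $5:8}
[1] and  $1, $0, $2  →  {$0:0, $1:0, $2:3, $3:10, $4:10, $5:8}
[2] bne  $1, $2, L9  →  {$0:0, $1:0, $2:3, $3:10, $4:10, $5:8}  ⟨branch taken⟩
[3] slti  $2, $1, 7  →  {$0:0, $1:0, $2:1, $3:10, $4:10, $5:8}
[9] addi  $3, $4, 9  →  {$0:0, $1:0, $2:1, $3:19, $4:10, $5:8}
[10] add  $0, $0, $1  →  {$0:0, $1:0, $2:1, $3:19, $4:10, $5:8}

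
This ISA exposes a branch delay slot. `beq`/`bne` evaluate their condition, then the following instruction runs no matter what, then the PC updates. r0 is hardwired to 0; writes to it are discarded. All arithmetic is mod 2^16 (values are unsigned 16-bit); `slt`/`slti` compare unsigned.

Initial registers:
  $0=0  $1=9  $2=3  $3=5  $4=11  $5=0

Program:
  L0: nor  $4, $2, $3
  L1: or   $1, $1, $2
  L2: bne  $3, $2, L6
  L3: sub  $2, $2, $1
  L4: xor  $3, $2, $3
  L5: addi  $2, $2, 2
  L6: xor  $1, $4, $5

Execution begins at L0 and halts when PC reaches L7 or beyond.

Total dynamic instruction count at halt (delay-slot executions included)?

PC=0  nor  $4, $2, $3        | $0=0 $1=9 $2=3 $3=5 $4=65528 $5=0
PC=1  or   $1, $1, $2        | $0=0 $1=11 $2=3 $3=5 $4=65528 $5=0
PC=2  bne  $3, $2, L6        | $0=0 $1=11 $2=3 $3=5 $4=65528 $5=0  [TAKEN]
PC=3  sub  $2, $2, $1        | $0=0 $1=11 $2=65528 $3=5 $4=65528 $5=0
PC=6  xor  $1, $4, $5        | $0=0 $1=65528 $2=65528 $3=5 $4=65528 $5=0

5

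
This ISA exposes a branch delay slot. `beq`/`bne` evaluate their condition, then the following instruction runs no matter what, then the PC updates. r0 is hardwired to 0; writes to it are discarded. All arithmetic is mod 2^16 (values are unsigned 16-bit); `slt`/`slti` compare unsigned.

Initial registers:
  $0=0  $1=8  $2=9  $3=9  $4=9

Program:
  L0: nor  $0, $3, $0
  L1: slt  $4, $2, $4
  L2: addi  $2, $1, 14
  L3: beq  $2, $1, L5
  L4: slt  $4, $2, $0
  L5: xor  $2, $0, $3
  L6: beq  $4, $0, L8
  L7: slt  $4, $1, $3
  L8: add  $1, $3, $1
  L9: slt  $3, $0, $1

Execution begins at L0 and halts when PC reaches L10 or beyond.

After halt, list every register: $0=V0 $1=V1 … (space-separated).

$0=0 $1=17 $2=9 $3=1 $4=1

  step pc=0: nor  $0, $3, $0  regs=(0,8,9,9,9)
  step pc=1: slt  $4, $2, $4  regs=(0,8,9,9,0)
  step pc=2: addi  $2, $1, 14  regs=(0,8,22,9,0)
  step pc=3: beq  $2, $1, L5  cond=F  regs=(0,8,22,9,0)
  step pc=4: slt  $4, $2, $0  regs=(0,8,22,9,0)
  step pc=5: xor  $2, $0, $3  regs=(0,8,9,9,0)
  step pc=6: beq  $4, $0, L8  cond=T  regs=(0,8,9,9,0)
  step pc=7: slt  $4, $1, $3  regs=(0,8,9,9,1)
  step pc=8: add  $1, $3, $1  regs=(0,17,9,9,1)
  step pc=9: slt  $3, $0, $1  regs=(0,17,9,1,1)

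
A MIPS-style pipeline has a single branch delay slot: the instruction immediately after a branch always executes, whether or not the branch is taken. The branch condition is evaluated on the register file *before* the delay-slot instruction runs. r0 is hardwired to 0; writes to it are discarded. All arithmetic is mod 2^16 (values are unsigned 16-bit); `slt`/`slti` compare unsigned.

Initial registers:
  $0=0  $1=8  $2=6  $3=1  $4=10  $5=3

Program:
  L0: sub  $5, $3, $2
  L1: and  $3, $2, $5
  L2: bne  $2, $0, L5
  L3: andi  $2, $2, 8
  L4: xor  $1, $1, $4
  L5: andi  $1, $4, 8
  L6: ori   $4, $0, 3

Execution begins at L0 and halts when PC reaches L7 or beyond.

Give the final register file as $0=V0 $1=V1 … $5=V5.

#0 sub  $5, $3, $2 ; 0/8/6/1/10/65531
#1 and  $3, $2, $5 ; 0/8/6/2/10/65531
#2 bne  $2, $0, L5 ; 0/8/6/2/10/65531 ; →target
#3 andi  $2, $2, 8 ; 0/8/0/2/10/65531
#5 andi  $1, $4, 8 ; 0/8/0/2/10/65531
#6 ori   $4, $0, 3 ; 0/8/0/2/3/65531

$0=0 $1=8 $2=0 $3=2 $4=3 $5=65531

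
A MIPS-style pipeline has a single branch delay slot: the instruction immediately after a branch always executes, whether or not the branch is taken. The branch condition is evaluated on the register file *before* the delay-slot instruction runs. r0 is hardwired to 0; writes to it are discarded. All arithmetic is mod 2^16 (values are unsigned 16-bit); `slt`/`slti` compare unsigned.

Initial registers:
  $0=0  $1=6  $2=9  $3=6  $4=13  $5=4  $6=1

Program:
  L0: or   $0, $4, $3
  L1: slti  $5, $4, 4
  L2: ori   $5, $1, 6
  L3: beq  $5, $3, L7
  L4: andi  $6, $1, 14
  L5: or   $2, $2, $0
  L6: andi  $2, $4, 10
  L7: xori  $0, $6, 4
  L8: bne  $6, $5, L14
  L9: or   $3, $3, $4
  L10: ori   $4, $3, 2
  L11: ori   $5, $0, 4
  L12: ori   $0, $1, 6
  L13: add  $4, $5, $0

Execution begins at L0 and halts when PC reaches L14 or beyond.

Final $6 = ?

  step pc=0: or   $0, $4, $3  regs=(0,6,9,6,13,4,1)
  step pc=1: slti  $5, $4, 4  regs=(0,6,9,6,13,0,1)
  step pc=2: ori   $5, $1, 6  regs=(0,6,9,6,13,6,1)
  step pc=3: beq  $5, $3, L7  cond=T  regs=(0,6,9,6,13,6,1)
  step pc=4: andi  $6, $1, 14  regs=(0,6,9,6,13,6,6)
  step pc=7: xori  $0, $6, 4  regs=(0,6,9,6,13,6,6)
  step pc=8: bne  $6, $5, L14  cond=F  regs=(0,6,9,6,13,6,6)
  step pc=9: or   $3, $3, $4  regs=(0,6,9,15,13,6,6)
  step pc=10: ori   $4, $3, 2  regs=(0,6,9,15,15,6,6)
  step pc=11: ori   $5, $0, 4  regs=(0,6,9,15,15,4,6)
  step pc=12: ori   $0, $1, 6  regs=(0,6,9,15,15,4,6)
  step pc=13: add  $4, $5, $0  regs=(0,6,9,15,4,4,6)

6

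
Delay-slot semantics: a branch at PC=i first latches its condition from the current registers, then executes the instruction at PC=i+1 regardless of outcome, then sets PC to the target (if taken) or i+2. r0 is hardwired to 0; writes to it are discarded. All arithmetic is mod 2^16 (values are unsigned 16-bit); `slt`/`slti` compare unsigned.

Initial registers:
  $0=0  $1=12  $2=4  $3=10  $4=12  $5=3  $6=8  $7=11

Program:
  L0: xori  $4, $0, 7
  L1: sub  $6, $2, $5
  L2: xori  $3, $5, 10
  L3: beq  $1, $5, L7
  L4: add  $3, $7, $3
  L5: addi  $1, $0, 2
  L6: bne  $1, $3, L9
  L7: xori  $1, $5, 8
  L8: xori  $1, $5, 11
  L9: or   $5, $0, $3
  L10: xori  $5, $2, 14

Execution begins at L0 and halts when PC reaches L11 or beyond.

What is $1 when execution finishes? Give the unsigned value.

11

[0] xori  $4, $0, 7  →  {$0:0, $1:12, $2:4, $3:10, $4:7, $5:3, $6:8, $7:11}
[1] sub  $6, $2, $5  →  {$0:0, $1:12, $2:4, $3:10, $4:7, $5:3, $6:1, $7:11}
[2] xori  $3, $5, 10  →  {$0:0, $1:12, $2:4, $3:9, $4:7, $5:3, $6:1, $7:11}
[3] beq  $1, $5, L7  →  {$0:0, $1:12, $2:4, $3:9, $4:7, $5:3, $6:1, $7:11}  ⟨branch fallthrough⟩
[4] add  $3, $7, $3  →  {$0:0, $1:12, $2:4, $3:20, $4:7, $5:3, $6:1, $7:11}
[5] addi  $1, $0, 2  →  {$0:0, $1:2, $2:4, $3:20, $4:7, $5:3, $6:1, $7:11}
[6] bne  $1, $3, L9  →  {$0:0, $1:2, $2:4, $3:20, $4:7, $5:3, $6:1, $7:11}  ⟨branch taken⟩
[7] xori  $1, $5, 8  →  {$0:0, $1:11, $2:4, $3:20, $4:7, $5:3, $6:1, $7:11}
[9] or   $5, $0, $3  →  {$0:0, $1:11, $2:4, $3:20, $4:7, $5:20, $6:1, $7:11}
[10] xori  $5, $2, 14  →  {$0:0, $1:11, $2:4, $3:20, $4:7, $5:10, $6:1, $7:11}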